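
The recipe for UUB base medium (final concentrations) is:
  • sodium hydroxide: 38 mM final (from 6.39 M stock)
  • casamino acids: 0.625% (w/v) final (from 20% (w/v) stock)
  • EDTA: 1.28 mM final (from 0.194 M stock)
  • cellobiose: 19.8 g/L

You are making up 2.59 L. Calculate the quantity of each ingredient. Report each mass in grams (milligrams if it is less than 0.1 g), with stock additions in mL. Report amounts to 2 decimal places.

Working volume: 2.59 L.
sodium hydroxide: dilute stock: 38 mM × 2590 mL ÷ 6390 mM = 15.40 mL
casamino acids: V = C2·V2/C1 = 0.625% ÷ 20% × 2590 mL = 80.94 mL
EDTA: V = C2·V2/C1 = 1.28 mM × 2590 mL ÷ 194 mM = 17.09 mL
cellobiose: 19.8 g/L × 2.59 L = 51.28 g

sodium hydroxide 15.40 mL; casamino acids 80.94 mL; EDTA 17.09 mL; cellobiose 51.28 g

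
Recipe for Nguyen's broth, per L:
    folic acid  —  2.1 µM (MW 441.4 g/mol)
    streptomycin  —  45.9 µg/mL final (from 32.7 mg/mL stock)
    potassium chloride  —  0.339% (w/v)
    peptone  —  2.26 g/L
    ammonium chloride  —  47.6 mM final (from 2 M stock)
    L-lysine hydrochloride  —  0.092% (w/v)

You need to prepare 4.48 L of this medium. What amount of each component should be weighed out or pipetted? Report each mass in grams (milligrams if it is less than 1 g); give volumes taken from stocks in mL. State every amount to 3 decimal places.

Scale factor relative to 1 L: 4.48.
folic acid: 2.1 µmol/L × 441.4 g/mol × 4.48 L ÷ 1000 = 4.153 mg
streptomycin: dilute stock: 45.9 µg/mL × 4480 mL ÷ 32700 µg/mL = 6.288 mL
potassium chloride: 0.339% w/v = 3.39 g/L → 3.39 × 4.48 L = 15.187 g
peptone: 2.26 g/L × 4.48 L = 10.125 g
ammonium chloride: V = C2·V2/C1 = 47.6 mM × 4480 mL ÷ 2000 mM = 106.624 mL
L-lysine hydrochloride: 0.092 g per 100 mL × 4480 mL ÷ 100 = 4.122 g

folic acid 4.153 mg; streptomycin 6.288 mL; potassium chloride 15.187 g; peptone 10.125 g; ammonium chloride 106.624 mL; L-lysine hydrochloride 4.122 g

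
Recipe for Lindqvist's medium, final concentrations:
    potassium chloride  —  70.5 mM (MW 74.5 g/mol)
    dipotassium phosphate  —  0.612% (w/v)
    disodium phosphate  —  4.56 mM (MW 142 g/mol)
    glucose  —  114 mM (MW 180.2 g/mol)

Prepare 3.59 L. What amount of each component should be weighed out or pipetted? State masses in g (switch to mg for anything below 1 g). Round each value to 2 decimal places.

Working volume: 3.59 L.
potassium chloride: 70.5 mmol/L × 74.5 g/mol × 3.59 L ÷ 1000 = 18.86 g
dipotassium phosphate: 0.612 g per 100 mL × 3590 mL ÷ 100 = 21.97 g
disodium phosphate: 4.56 mmol/L × 142 g/mol × 3.59 L ÷ 1000 = 2.32 g
glucose: 114 mmol/L × 180.2 g/mol × 3.59 L ÷ 1000 = 73.75 g

potassium chloride 18.86 g; dipotassium phosphate 21.97 g; disodium phosphate 2.32 g; glucose 73.75 g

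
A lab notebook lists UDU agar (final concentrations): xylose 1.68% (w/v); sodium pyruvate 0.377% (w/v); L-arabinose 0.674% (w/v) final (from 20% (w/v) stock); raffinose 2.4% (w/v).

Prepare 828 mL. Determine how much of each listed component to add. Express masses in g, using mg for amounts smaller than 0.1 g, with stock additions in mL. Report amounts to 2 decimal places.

Working volume: 828 mL = 0.828 L.
xylose: 1.68 g per 100 mL × 828 mL ÷ 100 = 13.91 g
sodium pyruvate: 0.377% w/v = 3.77 g/L → 3.77 × 0.828 L = 3.12 g
L-arabinose: dilute stock: 0.674% ÷ 20% × 828 mL = 27.90 mL
raffinose: 2.4 g per 100 mL × 828 mL ÷ 100 = 19.87 g

xylose 13.91 g; sodium pyruvate 3.12 g; L-arabinose 27.90 mL; raffinose 19.87 g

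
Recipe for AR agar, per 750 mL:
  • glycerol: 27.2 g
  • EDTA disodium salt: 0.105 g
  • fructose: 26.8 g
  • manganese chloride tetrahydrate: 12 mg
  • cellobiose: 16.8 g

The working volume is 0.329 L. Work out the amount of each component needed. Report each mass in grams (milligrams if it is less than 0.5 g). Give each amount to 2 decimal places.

Ratio of target to recipe volume: 329 / 750 = 0.438667.
glycerol: 27.2 g × (329 mL / 750 mL) = 11.93 g
EDTA disodium salt: 0.105 g × (329 mL / 750 mL) = 0.04606 g = 46.06 mg
fructose: 26.8 g × (329 mL / 750 mL) = 11.76 g
manganese chloride tetrahydrate: 12 mg × (329 mL / 750 mL) = 5.26 mg
cellobiose: 16.8 g × (329 mL / 750 mL) = 7.37 g

glycerol 11.93 g; EDTA disodium salt 46.06 mg; fructose 11.76 g; manganese chloride tetrahydrate 5.26 mg; cellobiose 7.37 g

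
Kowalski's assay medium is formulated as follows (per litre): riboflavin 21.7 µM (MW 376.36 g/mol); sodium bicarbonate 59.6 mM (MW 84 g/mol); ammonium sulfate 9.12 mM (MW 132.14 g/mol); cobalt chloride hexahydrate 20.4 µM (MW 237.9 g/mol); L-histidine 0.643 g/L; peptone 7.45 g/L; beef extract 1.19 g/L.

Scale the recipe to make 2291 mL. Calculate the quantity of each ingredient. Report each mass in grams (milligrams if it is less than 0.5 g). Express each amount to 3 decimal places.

Target volume = 2291 mL = 2.291 L.
riboflavin: 21.7 µmol/L × 376.36 g/mol × 2.291 L ÷ 1000 = 18.711 mg
sodium bicarbonate: 59.6 mmol/L × 84 g/mol × 2.291 L ÷ 1000 = 11.470 g
ammonium sulfate: 9.12 mmol/L × 132.14 g/mol × 2.291 L ÷ 1000 = 2.761 g
cobalt chloride hexahydrate: 20.4 µmol/L × 237.9 g/mol × 2.291 L ÷ 1000 = 11.119 mg
L-histidine: 0.643 g/L × 2.291 L = 1.473 g
peptone: 7.45 g/L × 2.291 L = 17.068 g
beef extract: 1.19 g/L × 2.291 L = 2.726 g

riboflavin 18.711 mg; sodium bicarbonate 11.470 g; ammonium sulfate 2.761 g; cobalt chloride hexahydrate 11.119 mg; L-histidine 1.473 g; peptone 17.068 g; beef extract 2.726 g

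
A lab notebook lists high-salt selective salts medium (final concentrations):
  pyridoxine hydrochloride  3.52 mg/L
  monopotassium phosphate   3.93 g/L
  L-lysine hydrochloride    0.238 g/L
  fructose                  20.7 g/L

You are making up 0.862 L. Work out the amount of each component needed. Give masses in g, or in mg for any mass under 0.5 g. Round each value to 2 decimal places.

pyridoxine hydrochloride 3.03 mg; monopotassium phosphate 3.39 g; L-lysine hydrochloride 205.16 mg; fructose 17.84 g

Working volume: 0.862 L.
pyridoxine hydrochloride: 3.52 mg/L × 0.862 L = 3.03 mg
monopotassium phosphate: 3.93 g/L × 0.862 L = 3.39 g
L-lysine hydrochloride: 0.238 g/L × 0.862 L = 0.205156 g = 205.16 mg
fructose: 20.7 g/L × 0.862 L = 17.84 g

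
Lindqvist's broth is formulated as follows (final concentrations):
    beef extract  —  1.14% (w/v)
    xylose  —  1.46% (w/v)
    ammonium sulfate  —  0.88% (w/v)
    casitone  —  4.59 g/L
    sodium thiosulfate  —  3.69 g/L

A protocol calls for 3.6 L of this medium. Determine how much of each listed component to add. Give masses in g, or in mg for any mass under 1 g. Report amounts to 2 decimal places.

beef extract 41.04 g; xylose 52.56 g; ammonium sulfate 31.68 g; casitone 16.52 g; sodium thiosulfate 13.28 g

Scale factor relative to 1 L: 3.6.
beef extract: 1.14 g per 100 mL × 3600 mL ÷ 100 = 41.04 g
xylose: 1.46% w/v = 14.6 g/L → 14.6 × 3.6 L = 52.56 g
ammonium sulfate: 0.88 g per 100 mL × 3600 mL ÷ 100 = 31.68 g
casitone: 4.59 g/L × 3.6 L = 16.52 g
sodium thiosulfate: 3.69 g/L × 3.6 L = 13.28 g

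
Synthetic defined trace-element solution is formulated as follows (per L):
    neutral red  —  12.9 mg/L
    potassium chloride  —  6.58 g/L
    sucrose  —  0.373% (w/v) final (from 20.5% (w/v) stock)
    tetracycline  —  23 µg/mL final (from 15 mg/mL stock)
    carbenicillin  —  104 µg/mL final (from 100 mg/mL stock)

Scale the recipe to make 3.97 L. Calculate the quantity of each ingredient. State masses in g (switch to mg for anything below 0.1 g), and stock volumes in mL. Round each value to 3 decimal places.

neutral red 51.213 mg; potassium chloride 26.123 g; sucrose 72.235 mL; tetracycline 6.087 mL; carbenicillin 4.129 mL

Scale factor relative to 1 L: 3.97.
neutral red: 12.9 mg/L × 3.97 L = 51.213 mg
potassium chloride: 6.58 g/L × 3.97 L = 26.123 g
sucrose: dilute stock: 0.373% ÷ 20.5% × 3970 mL = 72.235 mL
tetracycline: dilute stock: 23 µg/mL × 3970 mL ÷ 15000 µg/mL = 6.087 mL
carbenicillin: C1V1 = C2V2 → 104 µg/mL × 3970 mL ÷ 100000 µg/mL = 4.129 mL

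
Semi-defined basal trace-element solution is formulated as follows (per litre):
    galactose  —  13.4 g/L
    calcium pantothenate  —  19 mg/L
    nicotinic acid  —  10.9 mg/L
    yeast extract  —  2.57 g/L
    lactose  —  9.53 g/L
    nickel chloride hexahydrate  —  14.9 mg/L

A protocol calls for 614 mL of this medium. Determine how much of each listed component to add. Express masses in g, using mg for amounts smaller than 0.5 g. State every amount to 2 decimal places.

galactose 8.23 g; calcium pantothenate 11.67 mg; nicotinic acid 6.69 mg; yeast extract 1.58 g; lactose 5.85 g; nickel chloride hexahydrate 9.15 mg

Working volume: 614 mL = 0.614 L.
galactose: 13.4 g/L × 0.614 L = 8.23 g
calcium pantothenate: 19 mg/L × 0.614 L = 11.67 mg
nicotinic acid: 10.9 mg/L × 0.614 L = 6.69 mg
yeast extract: 2.57 g/L × 0.614 L = 1.58 g
lactose: 9.53 g/L × 0.614 L = 5.85 g
nickel chloride hexahydrate: 14.9 mg/L × 0.614 L = 9.15 mg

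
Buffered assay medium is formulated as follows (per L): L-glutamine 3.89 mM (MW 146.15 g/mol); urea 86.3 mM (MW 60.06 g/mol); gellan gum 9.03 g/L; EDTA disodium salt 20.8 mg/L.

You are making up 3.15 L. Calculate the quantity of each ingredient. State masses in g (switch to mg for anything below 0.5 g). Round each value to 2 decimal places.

L-glutamine 1.79 g; urea 16.33 g; gellan gum 28.44 g; EDTA disodium salt 65.52 mg

Working volume: 3.15 L.
L-glutamine: 3.89 mmol/L × 146.15 g/mol × 3.15 L ÷ 1000 = 1.79 g
urea: 86.3 mmol/L × 60.06 g/mol × 3.15 L ÷ 1000 = 16.33 g
gellan gum: 9.03 g/L × 3.15 L = 28.44 g
EDTA disodium salt: 20.8 mg/L × 3.15 L = 65.52 mg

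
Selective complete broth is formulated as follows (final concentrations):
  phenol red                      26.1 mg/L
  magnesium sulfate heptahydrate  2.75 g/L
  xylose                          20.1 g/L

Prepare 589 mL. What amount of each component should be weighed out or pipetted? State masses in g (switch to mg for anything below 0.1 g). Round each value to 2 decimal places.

Working volume: 589 mL = 0.589 L.
phenol red: 26.1 mg/L × 0.589 L = 15.37 mg
magnesium sulfate heptahydrate: 2.75 g/L × 0.589 L = 1.62 g
xylose: 20.1 g/L × 0.589 L = 11.84 g

phenol red 15.37 mg; magnesium sulfate heptahydrate 1.62 g; xylose 11.84 g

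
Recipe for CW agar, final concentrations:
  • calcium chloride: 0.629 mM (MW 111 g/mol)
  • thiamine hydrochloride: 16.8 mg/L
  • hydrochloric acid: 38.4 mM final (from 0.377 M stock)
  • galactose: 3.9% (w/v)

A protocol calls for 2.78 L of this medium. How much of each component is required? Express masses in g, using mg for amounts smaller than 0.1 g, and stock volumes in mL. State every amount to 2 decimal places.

calcium chloride 0.19 g; thiamine hydrochloride 46.70 mg; hydrochloric acid 283.16 mL; galactose 108.42 g

Scale factor relative to 1 L: 2.78.
calcium chloride: 0.629 mmol/L × 111 g/mol × 2.78 L ÷ 1000 = 0.19 g
thiamine hydrochloride: 16.8 mg/L × 2.78 L = 46.70 mg
hydrochloric acid: C1V1 = C2V2 → 38.4 mM × 2780 mL ÷ 377 mM = 283.16 mL
galactose: 3.9% w/v = 39 g/L → 39 × 2.78 L = 108.42 g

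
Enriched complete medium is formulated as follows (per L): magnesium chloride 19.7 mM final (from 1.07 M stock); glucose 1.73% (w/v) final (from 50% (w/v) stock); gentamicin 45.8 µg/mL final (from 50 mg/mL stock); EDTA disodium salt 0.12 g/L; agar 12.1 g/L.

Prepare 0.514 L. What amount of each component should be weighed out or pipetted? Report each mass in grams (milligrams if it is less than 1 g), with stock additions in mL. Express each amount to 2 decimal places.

magnesium chloride 9.46 mL; glucose 17.78 mL; gentamicin 0.47 mL; EDTA disodium salt 61.68 mg; agar 6.22 g

Scale factor relative to 1 L: 0.514.
magnesium chloride: V = C2·V2/C1 = 19.7 mM × 514 mL ÷ 1070 mM = 9.46 mL
glucose: C1V1 = C2V2 → 1.73% ÷ 50% × 514 mL = 17.78 mL
gentamicin: V = C2·V2/C1 = 45.8 µg/mL × 514 mL ÷ 50000 µg/mL = 0.47 mL
EDTA disodium salt: 0.12 g/L × 0.514 L = 0.06168 g = 61.68 mg
agar: 12.1 g/L × 0.514 L = 6.22 g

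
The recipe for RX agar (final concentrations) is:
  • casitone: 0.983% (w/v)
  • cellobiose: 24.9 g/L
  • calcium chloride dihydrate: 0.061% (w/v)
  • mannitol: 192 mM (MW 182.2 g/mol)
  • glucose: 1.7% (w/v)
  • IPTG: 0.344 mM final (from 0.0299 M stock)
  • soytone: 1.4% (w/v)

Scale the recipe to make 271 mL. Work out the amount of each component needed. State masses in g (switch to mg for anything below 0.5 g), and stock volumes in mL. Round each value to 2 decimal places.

casitone 2.66 g; cellobiose 6.75 g; calcium chloride dihydrate 165.31 mg; mannitol 9.48 g; glucose 4.61 g; IPTG 3.12 mL; soytone 3.79 g

Target volume = 271 mL = 0.271 L.
casitone: 0.983% w/v = 9.83 g/L → 9.83 × 0.271 L = 2.66 g
cellobiose: 24.9 g/L × 0.271 L = 6.75 g
calcium chloride dihydrate: 0.061 g per 100 mL × 271 mL ÷ 100 = 0.16531 g = 165.31 mg
mannitol: 192 mmol/L × 182.2 g/mol × 0.271 L ÷ 1000 = 9.48 g
glucose: 1.7% w/v = 17 g/L → 17 × 0.271 L = 4.61 g
IPTG: dilute stock: 0.344 mM × 271 mL ÷ 29.9 mM = 3.12 mL
soytone: 1.4 g per 100 mL × 271 mL ÷ 100 = 3.79 g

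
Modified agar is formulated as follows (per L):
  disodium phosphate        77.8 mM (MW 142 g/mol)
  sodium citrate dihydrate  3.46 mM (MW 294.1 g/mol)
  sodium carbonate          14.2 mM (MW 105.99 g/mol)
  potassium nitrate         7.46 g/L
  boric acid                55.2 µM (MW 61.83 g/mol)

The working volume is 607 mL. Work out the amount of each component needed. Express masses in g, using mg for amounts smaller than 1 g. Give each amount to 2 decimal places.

Target volume = 607 mL = 0.607 L.
disodium phosphate: 77.8 mmol/L × 142 g/mol × 0.607 L ÷ 1000 = 6.71 g
sodium citrate dihydrate: 3.46 mmol/L × 294.1 mg/mmol × 0.607 L = 617.67 mg
sodium carbonate: 14.2 mmol/L × 105.99 mg/mmol × 0.607 L = 913.57 mg
potassium nitrate: 7.46 g/L × 0.607 L = 4.53 g
boric acid: 55.2 µmol/L × 61.83 g/mol × 0.607 L ÷ 1000 = 2.07 mg

disodium phosphate 6.71 g; sodium citrate dihydrate 617.67 mg; sodium carbonate 913.57 mg; potassium nitrate 4.53 g; boric acid 2.07 mg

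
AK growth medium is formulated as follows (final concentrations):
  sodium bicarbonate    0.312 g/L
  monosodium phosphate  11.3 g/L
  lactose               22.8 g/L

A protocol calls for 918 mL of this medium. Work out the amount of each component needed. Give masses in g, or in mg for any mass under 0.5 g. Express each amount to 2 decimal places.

Working volume: 918 mL = 0.918 L.
sodium bicarbonate: 0.312 g/L × 0.918 L = 0.286416 g = 286.42 mg
monosodium phosphate: 11.3 g/L × 0.918 L = 10.37 g
lactose: 22.8 g/L × 0.918 L = 20.93 g

sodium bicarbonate 286.42 mg; monosodium phosphate 10.37 g; lactose 20.93 g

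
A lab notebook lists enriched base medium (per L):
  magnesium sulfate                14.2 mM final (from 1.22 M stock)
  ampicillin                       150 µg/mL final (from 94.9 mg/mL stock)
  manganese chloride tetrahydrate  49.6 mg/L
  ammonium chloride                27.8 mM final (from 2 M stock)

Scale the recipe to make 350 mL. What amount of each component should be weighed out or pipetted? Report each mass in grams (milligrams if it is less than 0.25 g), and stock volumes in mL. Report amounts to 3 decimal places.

magnesium sulfate 4.074 mL; ampicillin 0.553 mL; manganese chloride tetrahydrate 17.360 mg; ammonium chloride 4.865 mL

Working volume: 350 mL = 0.35 L.
magnesium sulfate: dilute stock: 14.2 mM × 350 mL ÷ 1220 mM = 4.074 mL
ampicillin: V = C2·V2/C1 = 150 µg/mL × 350 mL ÷ 94900 µg/mL = 0.553 mL
manganese chloride tetrahydrate: 49.6 mg/L × 0.35 L = 17.360 mg
ammonium chloride: V = C2·V2/C1 = 27.8 mM × 350 mL ÷ 2000 mM = 4.865 mL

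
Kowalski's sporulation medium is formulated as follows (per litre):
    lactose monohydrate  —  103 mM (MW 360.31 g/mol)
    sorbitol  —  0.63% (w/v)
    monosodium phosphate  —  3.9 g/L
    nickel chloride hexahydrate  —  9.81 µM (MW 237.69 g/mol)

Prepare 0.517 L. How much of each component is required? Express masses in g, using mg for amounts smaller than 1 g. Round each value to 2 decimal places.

lactose monohydrate 19.19 g; sorbitol 3.26 g; monosodium phosphate 2.02 g; nickel chloride hexahydrate 1.21 mg

Scale factor relative to 1 L: 0.517.
lactose monohydrate: 103 mmol/L × 360.31 g/mol × 0.517 L ÷ 1000 = 19.19 g
sorbitol: 0.63 g per 100 mL × 517 mL ÷ 100 = 3.26 g
monosodium phosphate: 3.9 g/L × 0.517 L = 2.02 g
nickel chloride hexahydrate: 9.81 µmol/L × 237.69 g/mol × 0.517 L ÷ 1000 = 1.21 mg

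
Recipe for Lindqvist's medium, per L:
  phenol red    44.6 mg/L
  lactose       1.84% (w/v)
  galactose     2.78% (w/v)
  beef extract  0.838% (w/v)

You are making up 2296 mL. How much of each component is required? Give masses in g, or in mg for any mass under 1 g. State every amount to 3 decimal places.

Scale factor relative to 1 L: 2.296.
phenol red: 44.6 mg/L × 2.296 L = 102.402 mg
lactose: 1.84 g per 100 mL × 2296 mL ÷ 100 = 42.246 g
galactose: 2.78 g per 100 mL × 2296 mL ÷ 100 = 63.829 g
beef extract: 0.838% w/v = 8.38 g/L → 8.38 × 2.296 L = 19.240 g

phenol red 102.402 mg; lactose 42.246 g; galactose 63.829 g; beef extract 19.240 g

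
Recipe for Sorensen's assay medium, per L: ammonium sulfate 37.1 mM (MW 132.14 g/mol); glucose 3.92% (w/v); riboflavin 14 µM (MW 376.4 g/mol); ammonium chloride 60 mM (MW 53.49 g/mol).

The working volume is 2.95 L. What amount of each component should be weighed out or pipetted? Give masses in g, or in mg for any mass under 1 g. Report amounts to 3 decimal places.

Scale factor relative to 1 L: 2.95.
ammonium sulfate: 37.1 mmol/L × 132.14 g/mol × 2.95 L ÷ 1000 = 14.462 g
glucose: 3.92% w/v = 39.2 g/L → 39.2 × 2.95 L = 115.640 g
riboflavin: 14 µmol/L × 376.4 g/mol × 2.95 L ÷ 1000 = 15.545 mg
ammonium chloride: 60 mmol/L × 53.49 g/mol × 2.95 L ÷ 1000 = 9.468 g

ammonium sulfate 14.462 g; glucose 115.640 g; riboflavin 15.545 mg; ammonium chloride 9.468 g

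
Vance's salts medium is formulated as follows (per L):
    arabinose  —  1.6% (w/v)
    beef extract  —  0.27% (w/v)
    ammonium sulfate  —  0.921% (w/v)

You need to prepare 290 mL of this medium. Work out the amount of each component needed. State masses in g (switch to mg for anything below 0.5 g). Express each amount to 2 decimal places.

Target volume = 290 mL = 0.29 L.
arabinose: 1.6 g per 100 mL × 290 mL ÷ 100 = 4.64 g
beef extract: 0.27% w/v = 2.7 g/L → 2.7 × 0.29 L = 0.78 g
ammonium sulfate: 0.921% w/v = 9.21 g/L → 9.21 × 0.29 L = 2.67 g

arabinose 4.64 g; beef extract 0.78 g; ammonium sulfate 2.67 g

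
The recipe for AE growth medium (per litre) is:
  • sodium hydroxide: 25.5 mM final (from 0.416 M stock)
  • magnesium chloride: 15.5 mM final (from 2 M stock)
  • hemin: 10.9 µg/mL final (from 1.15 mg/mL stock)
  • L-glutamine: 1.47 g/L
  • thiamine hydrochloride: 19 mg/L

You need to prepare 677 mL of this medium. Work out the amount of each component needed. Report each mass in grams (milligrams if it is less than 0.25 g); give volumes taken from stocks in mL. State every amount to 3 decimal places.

Target volume = 677 mL = 0.677 L.
sodium hydroxide: V = C2·V2/C1 = 25.5 mM × 677 mL ÷ 416 mM = 41.499 mL
magnesium chloride: dilute stock: 15.5 mM × 677 mL ÷ 2000 mM = 5.247 mL
hemin: V = C2·V2/C1 = 10.9 µg/mL × 677 mL ÷ 1150 µg/mL = 6.417 mL
L-glutamine: 1.47 g/L × 0.677 L = 0.995 g
thiamine hydrochloride: 19 mg/L × 0.677 L = 12.863 mg

sodium hydroxide 41.499 mL; magnesium chloride 5.247 mL; hemin 6.417 mL; L-glutamine 0.995 g; thiamine hydrochloride 12.863 mg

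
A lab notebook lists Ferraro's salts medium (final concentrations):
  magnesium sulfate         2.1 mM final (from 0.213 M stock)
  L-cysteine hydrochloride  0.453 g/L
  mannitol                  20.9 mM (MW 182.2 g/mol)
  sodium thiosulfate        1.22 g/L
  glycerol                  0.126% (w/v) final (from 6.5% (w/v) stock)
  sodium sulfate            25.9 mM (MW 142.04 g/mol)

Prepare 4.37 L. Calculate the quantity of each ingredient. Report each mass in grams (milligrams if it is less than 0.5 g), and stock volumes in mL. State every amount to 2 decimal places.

magnesium sulfate 43.08 mL; L-cysteine hydrochloride 1.98 g; mannitol 16.64 g; sodium thiosulfate 5.33 g; glycerol 84.71 mL; sodium sulfate 16.08 g

Scale factor relative to 1 L: 4.37.
magnesium sulfate: C1V1 = C2V2 → 2.1 mM × 4370 mL ÷ 213 mM = 43.08 mL
L-cysteine hydrochloride: 0.453 g/L × 4.37 L = 1.98 g
mannitol: 20.9 mmol/L × 182.2 g/mol × 4.37 L ÷ 1000 = 16.64 g
sodium thiosulfate: 1.22 g/L × 4.37 L = 5.33 g
glycerol: V = C2·V2/C1 = 0.126% ÷ 6.5% × 4370 mL = 84.71 mL
sodium sulfate: 25.9 mmol/L × 142.04 g/mol × 4.37 L ÷ 1000 = 16.08 g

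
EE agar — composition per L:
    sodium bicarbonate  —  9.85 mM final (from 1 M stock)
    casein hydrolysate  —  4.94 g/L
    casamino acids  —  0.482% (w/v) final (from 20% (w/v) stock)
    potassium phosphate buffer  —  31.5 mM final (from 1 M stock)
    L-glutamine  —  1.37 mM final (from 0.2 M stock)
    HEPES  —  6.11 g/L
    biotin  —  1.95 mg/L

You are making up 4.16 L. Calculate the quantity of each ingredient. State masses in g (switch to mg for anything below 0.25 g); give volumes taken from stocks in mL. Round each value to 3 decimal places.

Working volume: 4.16 L.
sodium bicarbonate: C1V1 = C2V2 → 9.85 mM × 4160 mL ÷ 1000 mM = 40.976 mL
casein hydrolysate: 4.94 g/L × 4.16 L = 20.550 g
casamino acids: dilute stock: 0.482% ÷ 20% × 4160 mL = 100.256 mL
potassium phosphate buffer: V = C2·V2/C1 = 31.5 mM × 4160 mL ÷ 1000 mM = 131.040 mL
L-glutamine: V = C2·V2/C1 = 1.37 mM × 4160 mL ÷ 200 mM = 28.496 mL
HEPES: 6.11 g/L × 4.16 L = 25.418 g
biotin: 1.95 mg/L × 4.16 L = 8.112 mg

sodium bicarbonate 40.976 mL; casein hydrolysate 20.550 g; casamino acids 100.256 mL; potassium phosphate buffer 131.040 mL; L-glutamine 28.496 mL; HEPES 25.418 g; biotin 8.112 mg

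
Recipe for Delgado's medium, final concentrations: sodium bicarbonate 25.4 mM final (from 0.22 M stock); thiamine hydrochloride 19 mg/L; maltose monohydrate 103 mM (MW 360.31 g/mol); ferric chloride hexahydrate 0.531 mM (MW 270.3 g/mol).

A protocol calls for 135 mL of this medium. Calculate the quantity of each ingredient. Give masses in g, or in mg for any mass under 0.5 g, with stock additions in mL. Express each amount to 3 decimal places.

Target volume = 135 mL = 0.135 L.
sodium bicarbonate: C1V1 = C2V2 → 25.4 mM × 135 mL ÷ 220 mM = 15.586 mL
thiamine hydrochloride: 19 mg/L × 0.135 L = 2.565 mg
maltose monohydrate: 103 mmol/L × 360.31 g/mol × 0.135 L ÷ 1000 = 5.010 g
ferric chloride hexahydrate: 0.531 mmol/L × 270.3 mg/mmol × 0.135 L = 19.376 mg

sodium bicarbonate 15.586 mL; thiamine hydrochloride 2.565 mg; maltose monohydrate 5.010 g; ferric chloride hexahydrate 19.376 mg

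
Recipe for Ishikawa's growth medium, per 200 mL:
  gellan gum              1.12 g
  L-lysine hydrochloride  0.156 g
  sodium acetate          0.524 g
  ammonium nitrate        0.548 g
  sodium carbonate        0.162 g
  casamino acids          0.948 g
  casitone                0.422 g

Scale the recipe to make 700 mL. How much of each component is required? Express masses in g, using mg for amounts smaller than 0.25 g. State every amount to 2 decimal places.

Scale factor = 700 mL / 200 mL = 3.5.
gellan gum: 1.12 g × (700 mL / 200 mL) = 3.92 g
L-lysine hydrochloride: 0.156 g × (700 mL / 200 mL) = 0.55 g
sodium acetate: 0.524 g × (700 mL / 200 mL) = 1.83 g
ammonium nitrate: 0.548 g × (700 mL / 200 mL) = 1.92 g
sodium carbonate: 0.162 g × (700 mL / 200 mL) = 0.57 g
casamino acids: 0.948 g × (700 mL / 200 mL) = 3.32 g
casitone: 0.422 g × (700 mL / 200 mL) = 1.48 g

gellan gum 3.92 g; L-lysine hydrochloride 0.55 g; sodium acetate 1.83 g; ammonium nitrate 1.92 g; sodium carbonate 0.57 g; casamino acids 3.32 g; casitone 1.48 g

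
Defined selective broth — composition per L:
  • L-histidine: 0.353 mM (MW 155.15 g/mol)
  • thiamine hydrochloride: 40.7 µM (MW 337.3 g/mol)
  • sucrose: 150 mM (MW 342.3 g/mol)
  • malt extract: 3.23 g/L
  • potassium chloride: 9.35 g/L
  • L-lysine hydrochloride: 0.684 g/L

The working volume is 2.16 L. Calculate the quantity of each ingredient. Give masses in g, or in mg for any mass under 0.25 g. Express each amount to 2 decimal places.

Scale factor relative to 1 L: 2.16.
L-histidine: 0.353 mmol/L × 155.15 mg/mmol × 2.16 L = 118.30 mg
thiamine hydrochloride: 40.7 µmol/L × 337.3 g/mol × 2.16 L ÷ 1000 = 29.65 mg
sucrose: 150 mmol/L × 342.3 g/mol × 2.16 L ÷ 1000 = 110.91 g
malt extract: 3.23 g/L × 2.16 L = 6.98 g
potassium chloride: 9.35 g/L × 2.16 L = 20.20 g
L-lysine hydrochloride: 0.684 g/L × 2.16 L = 1.48 g

L-histidine 118.30 mg; thiamine hydrochloride 29.65 mg; sucrose 110.91 g; malt extract 6.98 g; potassium chloride 20.20 g; L-lysine hydrochloride 1.48 g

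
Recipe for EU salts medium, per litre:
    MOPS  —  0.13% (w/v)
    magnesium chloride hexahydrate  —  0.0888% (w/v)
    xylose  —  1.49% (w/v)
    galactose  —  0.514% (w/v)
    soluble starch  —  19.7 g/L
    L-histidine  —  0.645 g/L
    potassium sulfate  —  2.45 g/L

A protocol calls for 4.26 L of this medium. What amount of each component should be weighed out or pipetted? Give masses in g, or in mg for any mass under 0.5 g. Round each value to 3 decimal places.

Scale factor relative to 1 L: 4.26.
MOPS: 0.13 g per 100 mL × 4260 mL ÷ 100 = 5.538 g
magnesium chloride hexahydrate: 0.0888 g per 100 mL × 4260 mL ÷ 100 = 3.783 g
xylose: 1.49 g per 100 mL × 4260 mL ÷ 100 = 63.474 g
galactose: 0.514 g per 100 mL × 4260 mL ÷ 100 = 21.896 g
soluble starch: 19.7 g/L × 4.26 L = 83.922 g
L-histidine: 0.645 g/L × 4.26 L = 2.748 g
potassium sulfate: 2.45 g/L × 4.26 L = 10.437 g

MOPS 5.538 g; magnesium chloride hexahydrate 3.783 g; xylose 63.474 g; galactose 21.896 g; soluble starch 83.922 g; L-histidine 2.748 g; potassium sulfate 10.437 g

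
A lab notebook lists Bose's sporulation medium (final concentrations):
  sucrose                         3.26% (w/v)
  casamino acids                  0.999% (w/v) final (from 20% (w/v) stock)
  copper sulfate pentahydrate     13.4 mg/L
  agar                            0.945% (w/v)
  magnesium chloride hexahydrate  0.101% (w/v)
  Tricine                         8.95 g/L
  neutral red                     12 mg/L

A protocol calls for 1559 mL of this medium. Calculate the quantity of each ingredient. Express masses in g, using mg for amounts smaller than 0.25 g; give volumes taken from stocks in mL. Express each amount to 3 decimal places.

Target volume = 1559 mL = 1.559 L.
sucrose: 3.26 g per 100 mL × 1559 mL ÷ 100 = 50.823 g
casamino acids: dilute stock: 0.999% ÷ 20% × 1559 mL = 77.872 mL
copper sulfate pentahydrate: 13.4 mg/L × 1.559 L = 20.891 mg
agar: 0.945% w/v = 9.45 g/L → 9.45 × 1.559 L = 14.733 g
magnesium chloride hexahydrate: 0.101 g per 100 mL × 1559 mL ÷ 100 = 1.575 g
Tricine: 8.95 g/L × 1.559 L = 13.953 g
neutral red: 12 mg/L × 1.559 L = 18.708 mg

sucrose 50.823 g; casamino acids 77.872 mL; copper sulfate pentahydrate 20.891 mg; agar 14.733 g; magnesium chloride hexahydrate 1.575 g; Tricine 13.953 g; neutral red 18.708 mg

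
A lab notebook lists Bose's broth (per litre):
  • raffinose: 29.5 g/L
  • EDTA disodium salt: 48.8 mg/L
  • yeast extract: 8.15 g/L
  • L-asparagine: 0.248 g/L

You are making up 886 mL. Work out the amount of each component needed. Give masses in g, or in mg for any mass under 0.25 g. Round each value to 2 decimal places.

raffinose 26.14 g; EDTA disodium salt 43.24 mg; yeast extract 7.22 g; L-asparagine 219.73 mg

Working volume: 886 mL = 0.886 L.
raffinose: 29.5 g/L × 0.886 L = 26.14 g
EDTA disodium salt: 48.8 mg/L × 0.886 L = 43.24 mg
yeast extract: 8.15 g/L × 0.886 L = 7.22 g
L-asparagine: 0.248 g/L × 0.886 L = 0.219728 g = 219.73 mg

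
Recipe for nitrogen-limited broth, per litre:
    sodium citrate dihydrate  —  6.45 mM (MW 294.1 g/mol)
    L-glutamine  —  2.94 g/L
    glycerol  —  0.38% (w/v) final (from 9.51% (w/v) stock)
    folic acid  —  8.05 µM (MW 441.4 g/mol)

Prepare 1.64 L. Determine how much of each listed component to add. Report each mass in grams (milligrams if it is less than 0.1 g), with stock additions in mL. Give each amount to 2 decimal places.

Scale factor relative to 1 L: 1.64.
sodium citrate dihydrate: 6.45 mmol/L × 294.1 g/mol × 1.64 L ÷ 1000 = 3.11 g
L-glutamine: 2.94 g/L × 1.64 L = 4.82 g
glycerol: V = C2·V2/C1 = 0.38% ÷ 9.51% × 1640 mL = 65.53 mL
folic acid: 8.05 µmol/L × 441.4 g/mol × 1.64 L ÷ 1000 = 5.83 mg

sodium citrate dihydrate 3.11 g; L-glutamine 4.82 g; glycerol 65.53 mL; folic acid 5.83 mg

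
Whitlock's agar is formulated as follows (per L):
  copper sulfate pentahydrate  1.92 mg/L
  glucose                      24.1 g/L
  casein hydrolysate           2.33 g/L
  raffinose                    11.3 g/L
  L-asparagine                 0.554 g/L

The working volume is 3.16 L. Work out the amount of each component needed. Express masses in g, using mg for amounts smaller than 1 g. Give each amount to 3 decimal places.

copper sulfate pentahydrate 6.067 mg; glucose 76.156 g; casein hydrolysate 7.363 g; raffinose 35.708 g; L-asparagine 1.751 g

Scale factor relative to 1 L: 3.16.
copper sulfate pentahydrate: 1.92 mg/L × 3.16 L = 6.067 mg
glucose: 24.1 g/L × 3.16 L = 76.156 g
casein hydrolysate: 2.33 g/L × 3.16 L = 7.363 g
raffinose: 11.3 g/L × 3.16 L = 35.708 g
L-asparagine: 0.554 g/L × 3.16 L = 1.751 g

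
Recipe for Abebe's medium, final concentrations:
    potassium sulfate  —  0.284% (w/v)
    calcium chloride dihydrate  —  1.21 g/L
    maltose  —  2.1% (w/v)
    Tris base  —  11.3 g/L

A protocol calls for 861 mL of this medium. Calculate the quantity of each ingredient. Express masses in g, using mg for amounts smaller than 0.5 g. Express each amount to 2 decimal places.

Target volume = 861 mL = 0.861 L.
potassium sulfate: 0.284% w/v = 2.84 g/L → 2.84 × 0.861 L = 2.45 g
calcium chloride dihydrate: 1.21 g/L × 0.861 L = 1.04 g
maltose: 2.1 g per 100 mL × 861 mL ÷ 100 = 18.08 g
Tris base: 11.3 g/L × 0.861 L = 9.73 g

potassium sulfate 2.45 g; calcium chloride dihydrate 1.04 g; maltose 18.08 g; Tris base 9.73 g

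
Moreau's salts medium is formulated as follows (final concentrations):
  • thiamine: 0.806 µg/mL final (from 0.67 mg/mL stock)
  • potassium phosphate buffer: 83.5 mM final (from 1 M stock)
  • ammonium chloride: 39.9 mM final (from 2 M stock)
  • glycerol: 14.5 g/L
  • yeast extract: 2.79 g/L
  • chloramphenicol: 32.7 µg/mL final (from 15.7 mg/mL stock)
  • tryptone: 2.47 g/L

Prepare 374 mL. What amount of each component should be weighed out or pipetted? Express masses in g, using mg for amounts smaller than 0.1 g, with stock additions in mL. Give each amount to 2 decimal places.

Target volume = 374 mL = 0.374 L.
thiamine: V = C2·V2/C1 = 0.806 µg/mL × 374 mL ÷ 670 µg/mL = 0.45 mL
potassium phosphate buffer: V = C2·V2/C1 = 83.5 mM × 374 mL ÷ 1000 mM = 31.23 mL
ammonium chloride: dilute stock: 39.9 mM × 374 mL ÷ 2000 mM = 7.46 mL
glycerol: 14.5 g/L × 0.374 L = 5.42 g
yeast extract: 2.79 g/L × 0.374 L = 1.04 g
chloramphenicol: C1V1 = C2V2 → 32.7 µg/mL × 374 mL ÷ 15700 µg/mL = 0.78 mL
tryptone: 2.47 g/L × 0.374 L = 0.92 g

thiamine 0.45 mL; potassium phosphate buffer 31.23 mL; ammonium chloride 7.46 mL; glycerol 5.42 g; yeast extract 1.04 g; chloramphenicol 0.78 mL; tryptone 0.92 g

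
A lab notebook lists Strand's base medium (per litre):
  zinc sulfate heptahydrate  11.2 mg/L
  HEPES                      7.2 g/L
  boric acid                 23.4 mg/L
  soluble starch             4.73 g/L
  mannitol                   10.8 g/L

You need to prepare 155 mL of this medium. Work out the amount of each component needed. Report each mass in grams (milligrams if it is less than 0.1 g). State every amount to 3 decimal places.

zinc sulfate heptahydrate 1.736 mg; HEPES 1.116 g; boric acid 3.627 mg; soluble starch 0.733 g; mannitol 1.674 g

Target volume = 155 mL = 0.155 L.
zinc sulfate heptahydrate: 11.2 mg/L × 0.155 L = 1.736 mg
HEPES: 7.2 g/L × 0.155 L = 1.116 g
boric acid: 23.4 mg/L × 0.155 L = 3.627 mg
soluble starch: 4.73 g/L × 0.155 L = 0.733 g
mannitol: 10.8 g/L × 0.155 L = 1.674 g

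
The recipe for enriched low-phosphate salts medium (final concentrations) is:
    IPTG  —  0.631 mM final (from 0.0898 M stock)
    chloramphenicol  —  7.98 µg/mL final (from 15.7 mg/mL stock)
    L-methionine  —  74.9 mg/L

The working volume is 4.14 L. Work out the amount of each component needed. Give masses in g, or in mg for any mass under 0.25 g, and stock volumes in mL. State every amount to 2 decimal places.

Working volume: 4.14 L.
IPTG: dilute stock: 0.631 mM × 4140 mL ÷ 89.8 mM = 29.09 mL
chloramphenicol: C1V1 = C2V2 → 7.98 µg/mL × 4140 mL ÷ 15700 µg/mL = 2.10 mL
L-methionine: 74.9 mg/L × 4.14 L = 310.086 mg = 0.31 g

IPTG 29.09 mL; chloramphenicol 2.10 mL; L-methionine 0.31 g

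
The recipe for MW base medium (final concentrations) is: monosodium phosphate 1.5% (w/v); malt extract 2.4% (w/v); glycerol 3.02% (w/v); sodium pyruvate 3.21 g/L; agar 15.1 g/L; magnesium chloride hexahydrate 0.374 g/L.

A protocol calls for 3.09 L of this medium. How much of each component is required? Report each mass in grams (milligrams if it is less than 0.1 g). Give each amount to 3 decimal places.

monosodium phosphate 46.350 g; malt extract 74.160 g; glycerol 93.318 g; sodium pyruvate 9.919 g; agar 46.659 g; magnesium chloride hexahydrate 1.156 g

Working volume: 3.09 L.
monosodium phosphate: 1.5 g per 100 mL × 3090 mL ÷ 100 = 46.350 g
malt extract: 2.4% w/v = 24 g/L → 24 × 3.09 L = 74.160 g
glycerol: 3.02 g per 100 mL × 3090 mL ÷ 100 = 93.318 g
sodium pyruvate: 3.21 g/L × 3.09 L = 9.919 g
agar: 15.1 g/L × 3.09 L = 46.659 g
magnesium chloride hexahydrate: 0.374 g/L × 3.09 L = 1.156 g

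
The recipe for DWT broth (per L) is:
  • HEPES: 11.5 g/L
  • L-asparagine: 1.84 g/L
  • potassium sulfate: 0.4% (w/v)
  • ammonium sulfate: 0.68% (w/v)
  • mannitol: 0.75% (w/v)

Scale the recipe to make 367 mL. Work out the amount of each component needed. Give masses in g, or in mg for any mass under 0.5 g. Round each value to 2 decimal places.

HEPES 4.22 g; L-asparagine 0.68 g; potassium sulfate 1.47 g; ammonium sulfate 2.50 g; mannitol 2.75 g

Working volume: 367 mL = 0.367 L.
HEPES: 11.5 g/L × 0.367 L = 4.22 g
L-asparagine: 1.84 g/L × 0.367 L = 0.68 g
potassium sulfate: 0.4 g per 100 mL × 367 mL ÷ 100 = 1.47 g
ammonium sulfate: 0.68 g per 100 mL × 367 mL ÷ 100 = 2.50 g
mannitol: 0.75% w/v = 7.5 g/L → 7.5 × 0.367 L = 2.75 g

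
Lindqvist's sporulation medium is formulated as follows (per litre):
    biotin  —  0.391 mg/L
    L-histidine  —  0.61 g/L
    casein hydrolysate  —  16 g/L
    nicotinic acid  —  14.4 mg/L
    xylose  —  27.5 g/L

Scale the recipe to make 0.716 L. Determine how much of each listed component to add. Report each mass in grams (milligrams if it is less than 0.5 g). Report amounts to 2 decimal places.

biotin 0.28 mg; L-histidine 436.76 mg; casein hydrolysate 11.46 g; nicotinic acid 10.31 mg; xylose 19.69 g

Working volume: 0.716 L.
biotin: 0.391 mg/L × 0.716 L = 0.28 mg
L-histidine: 0.61 g/L × 0.716 L = 0.43676 g = 436.76 mg
casein hydrolysate: 16 g/L × 0.716 L = 11.46 g
nicotinic acid: 14.4 mg/L × 0.716 L = 10.31 mg
xylose: 27.5 g/L × 0.716 L = 19.69 g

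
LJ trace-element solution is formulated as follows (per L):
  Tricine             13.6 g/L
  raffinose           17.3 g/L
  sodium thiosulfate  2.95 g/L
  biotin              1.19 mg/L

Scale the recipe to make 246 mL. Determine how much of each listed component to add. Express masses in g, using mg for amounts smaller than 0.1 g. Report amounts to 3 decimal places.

Working volume: 246 mL = 0.246 L.
Tricine: 13.6 g/L × 0.246 L = 3.346 g
raffinose: 17.3 g/L × 0.246 L = 4.256 g
sodium thiosulfate: 2.95 g/L × 0.246 L = 0.726 g
biotin: 1.19 mg/L × 0.246 L = 0.293 mg

Tricine 3.346 g; raffinose 4.256 g; sodium thiosulfate 0.726 g; biotin 0.293 mg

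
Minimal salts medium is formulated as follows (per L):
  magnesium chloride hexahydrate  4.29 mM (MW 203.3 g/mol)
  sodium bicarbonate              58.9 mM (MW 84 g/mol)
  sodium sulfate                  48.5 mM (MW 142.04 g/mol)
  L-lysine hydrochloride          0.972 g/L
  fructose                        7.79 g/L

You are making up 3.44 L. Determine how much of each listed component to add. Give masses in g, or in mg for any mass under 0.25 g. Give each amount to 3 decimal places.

Scale factor relative to 1 L: 3.44.
magnesium chloride hexahydrate: 4.29 mmol/L × 203.3 g/mol × 3.44 L ÷ 1000 = 3.000 g
sodium bicarbonate: 58.9 mmol/L × 84 g/mol × 3.44 L ÷ 1000 = 17.020 g
sodium sulfate: 48.5 mmol/L × 142.04 g/mol × 3.44 L ÷ 1000 = 23.698 g
L-lysine hydrochloride: 0.972 g/L × 3.44 L = 3.344 g
fructose: 7.79 g/L × 3.44 L = 26.798 g

magnesium chloride hexahydrate 3.000 g; sodium bicarbonate 17.020 g; sodium sulfate 23.698 g; L-lysine hydrochloride 3.344 g; fructose 26.798 g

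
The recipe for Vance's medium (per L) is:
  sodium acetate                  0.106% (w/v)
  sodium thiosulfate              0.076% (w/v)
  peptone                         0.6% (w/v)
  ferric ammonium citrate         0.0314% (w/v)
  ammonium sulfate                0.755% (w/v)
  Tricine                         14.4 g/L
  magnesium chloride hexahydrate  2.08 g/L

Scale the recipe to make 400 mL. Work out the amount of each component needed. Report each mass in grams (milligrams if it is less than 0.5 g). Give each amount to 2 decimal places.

sodium acetate 424.00 mg; sodium thiosulfate 304.00 mg; peptone 2.40 g; ferric ammonium citrate 125.60 mg; ammonium sulfate 3.02 g; Tricine 5.76 g; magnesium chloride hexahydrate 0.83 g

Target volume = 400 mL = 0.4 L.
sodium acetate: 0.106 g per 100 mL × 400 mL ÷ 100 = 0.424 g = 424.00 mg
sodium thiosulfate: 0.076 g per 100 mL × 400 mL ÷ 100 = 0.304 g = 304.00 mg
peptone: 0.6 g per 100 mL × 400 mL ÷ 100 = 2.40 g
ferric ammonium citrate: 0.0314 g per 100 mL × 400 mL ÷ 100 = 0.1256 g = 125.60 mg
ammonium sulfate: 0.755% w/v = 7.55 g/L → 7.55 × 0.4 L = 3.02 g
Tricine: 14.4 g/L × 0.4 L = 5.76 g
magnesium chloride hexahydrate: 2.08 g/L × 0.4 L = 0.83 g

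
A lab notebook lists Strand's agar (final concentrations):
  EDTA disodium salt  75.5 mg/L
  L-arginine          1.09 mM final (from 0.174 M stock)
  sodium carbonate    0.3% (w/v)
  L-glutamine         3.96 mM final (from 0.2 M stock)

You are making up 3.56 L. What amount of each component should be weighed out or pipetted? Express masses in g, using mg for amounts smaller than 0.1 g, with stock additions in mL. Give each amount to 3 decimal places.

Scale factor relative to 1 L: 3.56.
EDTA disodium salt: 75.5 mg/L × 3.56 L = 268.78 mg = 0.269 g
L-arginine: V = C2·V2/C1 = 1.09 mM × 3560 mL ÷ 174 mM = 22.301 mL
sodium carbonate: 0.3 g per 100 mL × 3560 mL ÷ 100 = 10.680 g
L-glutamine: dilute stock: 3.96 mM × 3560 mL ÷ 200 mM = 70.488 mL

EDTA disodium salt 0.269 g; L-arginine 22.301 mL; sodium carbonate 10.680 g; L-glutamine 70.488 mL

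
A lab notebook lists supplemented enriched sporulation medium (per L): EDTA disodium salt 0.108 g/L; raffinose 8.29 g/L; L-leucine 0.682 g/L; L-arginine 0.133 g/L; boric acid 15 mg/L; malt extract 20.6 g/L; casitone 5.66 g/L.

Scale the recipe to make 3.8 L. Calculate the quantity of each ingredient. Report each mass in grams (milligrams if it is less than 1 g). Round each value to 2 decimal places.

Scale factor relative to 1 L: 3.8.
EDTA disodium salt: 0.108 g/L × 3.8 L = 0.4104 g = 410.40 mg
raffinose: 8.29 g/L × 3.8 L = 31.50 g
L-leucine: 0.682 g/L × 3.8 L = 2.59 g
L-arginine: 0.133 g/L × 3.8 L = 0.5054 g = 505.40 mg
boric acid: 15 mg/L × 3.8 L = 57.00 mg
malt extract: 20.6 g/L × 3.8 L = 78.28 g
casitone: 5.66 g/L × 3.8 L = 21.51 g

EDTA disodium salt 410.40 mg; raffinose 31.50 g; L-leucine 2.59 g; L-arginine 505.40 mg; boric acid 57.00 mg; malt extract 78.28 g; casitone 21.51 g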